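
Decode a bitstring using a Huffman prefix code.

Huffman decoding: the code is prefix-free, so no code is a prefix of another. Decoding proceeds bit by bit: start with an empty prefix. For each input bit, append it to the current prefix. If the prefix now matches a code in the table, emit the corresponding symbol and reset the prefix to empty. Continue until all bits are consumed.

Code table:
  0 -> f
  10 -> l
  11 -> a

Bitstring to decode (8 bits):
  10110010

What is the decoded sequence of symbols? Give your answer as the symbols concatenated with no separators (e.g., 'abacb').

Answer: laffl

Derivation:
Bit 0: prefix='1' (no match yet)
Bit 1: prefix='10' -> emit 'l', reset
Bit 2: prefix='1' (no match yet)
Bit 3: prefix='11' -> emit 'a', reset
Bit 4: prefix='0' -> emit 'f', reset
Bit 5: prefix='0' -> emit 'f', reset
Bit 6: prefix='1' (no match yet)
Bit 7: prefix='10' -> emit 'l', reset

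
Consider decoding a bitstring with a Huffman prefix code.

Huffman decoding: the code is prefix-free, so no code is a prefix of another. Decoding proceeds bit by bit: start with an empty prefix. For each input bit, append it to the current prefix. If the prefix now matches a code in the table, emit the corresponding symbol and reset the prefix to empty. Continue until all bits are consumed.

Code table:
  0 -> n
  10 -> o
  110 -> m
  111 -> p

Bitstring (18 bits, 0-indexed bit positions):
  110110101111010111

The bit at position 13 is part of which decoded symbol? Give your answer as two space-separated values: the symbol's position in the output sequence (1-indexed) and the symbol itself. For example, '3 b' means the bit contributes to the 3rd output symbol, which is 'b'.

Answer: 6 o

Derivation:
Bit 0: prefix='1' (no match yet)
Bit 1: prefix='11' (no match yet)
Bit 2: prefix='110' -> emit 'm', reset
Bit 3: prefix='1' (no match yet)
Bit 4: prefix='11' (no match yet)
Bit 5: prefix='110' -> emit 'm', reset
Bit 6: prefix='1' (no match yet)
Bit 7: prefix='10' -> emit 'o', reset
Bit 8: prefix='1' (no match yet)
Bit 9: prefix='11' (no match yet)
Bit 10: prefix='111' -> emit 'p', reset
Bit 11: prefix='1' (no match yet)
Bit 12: prefix='10' -> emit 'o', reset
Bit 13: prefix='1' (no match yet)
Bit 14: prefix='10' -> emit 'o', reset
Bit 15: prefix='1' (no match yet)
Bit 16: prefix='11' (no match yet)
Bit 17: prefix='111' -> emit 'p', reset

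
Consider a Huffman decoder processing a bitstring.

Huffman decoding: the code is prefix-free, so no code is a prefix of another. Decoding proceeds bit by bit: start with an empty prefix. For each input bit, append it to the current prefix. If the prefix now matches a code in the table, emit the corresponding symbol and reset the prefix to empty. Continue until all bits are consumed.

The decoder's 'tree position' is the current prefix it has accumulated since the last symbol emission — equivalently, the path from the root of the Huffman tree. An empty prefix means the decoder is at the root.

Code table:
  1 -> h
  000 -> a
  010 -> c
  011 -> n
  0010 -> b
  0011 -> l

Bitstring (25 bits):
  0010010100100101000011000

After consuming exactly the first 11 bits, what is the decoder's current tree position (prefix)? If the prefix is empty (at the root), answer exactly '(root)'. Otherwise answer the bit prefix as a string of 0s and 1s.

Bit 0: prefix='0' (no match yet)
Bit 1: prefix='00' (no match yet)
Bit 2: prefix='001' (no match yet)
Bit 3: prefix='0010' -> emit 'b', reset
Bit 4: prefix='0' (no match yet)
Bit 5: prefix='01' (no match yet)
Bit 6: prefix='010' -> emit 'c', reset
Bit 7: prefix='1' -> emit 'h', reset
Bit 8: prefix='0' (no match yet)
Bit 9: prefix='00' (no match yet)
Bit 10: prefix='001' (no match yet)

Answer: 001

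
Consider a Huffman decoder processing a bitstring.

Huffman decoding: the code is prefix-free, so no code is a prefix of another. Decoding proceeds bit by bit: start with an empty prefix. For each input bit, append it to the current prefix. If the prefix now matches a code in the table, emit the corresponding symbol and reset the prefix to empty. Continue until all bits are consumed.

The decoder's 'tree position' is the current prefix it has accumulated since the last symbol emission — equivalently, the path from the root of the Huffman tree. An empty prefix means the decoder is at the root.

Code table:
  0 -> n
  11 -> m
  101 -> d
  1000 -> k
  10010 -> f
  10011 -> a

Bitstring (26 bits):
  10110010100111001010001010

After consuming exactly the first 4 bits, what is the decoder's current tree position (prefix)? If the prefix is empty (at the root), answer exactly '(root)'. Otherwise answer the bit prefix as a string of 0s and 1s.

Bit 0: prefix='1' (no match yet)
Bit 1: prefix='10' (no match yet)
Bit 2: prefix='101' -> emit 'd', reset
Bit 3: prefix='1' (no match yet)

Answer: 1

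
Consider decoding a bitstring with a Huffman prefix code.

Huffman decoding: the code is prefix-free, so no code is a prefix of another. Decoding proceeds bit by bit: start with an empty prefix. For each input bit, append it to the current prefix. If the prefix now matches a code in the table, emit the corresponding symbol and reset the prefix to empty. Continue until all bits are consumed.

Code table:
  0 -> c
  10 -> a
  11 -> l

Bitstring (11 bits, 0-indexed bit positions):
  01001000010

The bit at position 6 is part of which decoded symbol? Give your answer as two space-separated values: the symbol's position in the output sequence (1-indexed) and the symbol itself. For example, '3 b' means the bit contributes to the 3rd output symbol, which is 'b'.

Bit 0: prefix='0' -> emit 'c', reset
Bit 1: prefix='1' (no match yet)
Bit 2: prefix='10' -> emit 'a', reset
Bit 3: prefix='0' -> emit 'c', reset
Bit 4: prefix='1' (no match yet)
Bit 5: prefix='10' -> emit 'a', reset
Bit 6: prefix='0' -> emit 'c', reset
Bit 7: prefix='0' -> emit 'c', reset
Bit 8: prefix='0' -> emit 'c', reset
Bit 9: prefix='1' (no match yet)
Bit 10: prefix='10' -> emit 'a', reset

Answer: 5 c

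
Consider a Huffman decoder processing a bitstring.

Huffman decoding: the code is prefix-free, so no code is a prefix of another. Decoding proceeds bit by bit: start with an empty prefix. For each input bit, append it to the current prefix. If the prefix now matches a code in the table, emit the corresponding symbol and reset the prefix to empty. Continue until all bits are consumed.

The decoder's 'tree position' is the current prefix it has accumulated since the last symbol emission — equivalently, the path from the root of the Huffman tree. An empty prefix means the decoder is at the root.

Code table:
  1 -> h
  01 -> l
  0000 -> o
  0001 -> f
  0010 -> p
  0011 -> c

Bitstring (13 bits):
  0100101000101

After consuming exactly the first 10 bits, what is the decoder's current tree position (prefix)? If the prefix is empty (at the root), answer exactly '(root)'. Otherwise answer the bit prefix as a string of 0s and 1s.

Answer: 000

Derivation:
Bit 0: prefix='0' (no match yet)
Bit 1: prefix='01' -> emit 'l', reset
Bit 2: prefix='0' (no match yet)
Bit 3: prefix='00' (no match yet)
Bit 4: prefix='001' (no match yet)
Bit 5: prefix='0010' -> emit 'p', reset
Bit 6: prefix='1' -> emit 'h', reset
Bit 7: prefix='0' (no match yet)
Bit 8: prefix='00' (no match yet)
Bit 9: prefix='000' (no match yet)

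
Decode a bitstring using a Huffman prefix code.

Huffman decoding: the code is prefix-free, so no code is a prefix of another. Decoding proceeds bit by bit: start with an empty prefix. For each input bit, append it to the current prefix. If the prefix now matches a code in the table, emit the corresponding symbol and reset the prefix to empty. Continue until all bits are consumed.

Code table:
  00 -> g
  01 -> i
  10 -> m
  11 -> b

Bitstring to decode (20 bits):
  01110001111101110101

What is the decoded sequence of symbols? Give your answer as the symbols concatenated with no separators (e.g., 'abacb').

Bit 0: prefix='0' (no match yet)
Bit 1: prefix='01' -> emit 'i', reset
Bit 2: prefix='1' (no match yet)
Bit 3: prefix='11' -> emit 'b', reset
Bit 4: prefix='0' (no match yet)
Bit 5: prefix='00' -> emit 'g', reset
Bit 6: prefix='0' (no match yet)
Bit 7: prefix='01' -> emit 'i', reset
Bit 8: prefix='1' (no match yet)
Bit 9: prefix='11' -> emit 'b', reset
Bit 10: prefix='1' (no match yet)
Bit 11: prefix='11' -> emit 'b', reset
Bit 12: prefix='0' (no match yet)
Bit 13: prefix='01' -> emit 'i', reset
Bit 14: prefix='1' (no match yet)
Bit 15: prefix='11' -> emit 'b', reset
Bit 16: prefix='0' (no match yet)
Bit 17: prefix='01' -> emit 'i', reset
Bit 18: prefix='0' (no match yet)
Bit 19: prefix='01' -> emit 'i', reset

Answer: ibgibbibii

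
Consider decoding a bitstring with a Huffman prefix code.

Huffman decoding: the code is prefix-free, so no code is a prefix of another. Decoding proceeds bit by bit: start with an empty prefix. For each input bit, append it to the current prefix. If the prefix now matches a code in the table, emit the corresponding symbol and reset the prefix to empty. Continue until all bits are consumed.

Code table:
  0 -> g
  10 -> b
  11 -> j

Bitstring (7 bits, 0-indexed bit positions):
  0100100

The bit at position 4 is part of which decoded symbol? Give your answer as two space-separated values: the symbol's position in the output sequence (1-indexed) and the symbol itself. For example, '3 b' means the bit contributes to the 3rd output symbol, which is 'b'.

Bit 0: prefix='0' -> emit 'g', reset
Bit 1: prefix='1' (no match yet)
Bit 2: prefix='10' -> emit 'b', reset
Bit 3: prefix='0' -> emit 'g', reset
Bit 4: prefix='1' (no match yet)
Bit 5: prefix='10' -> emit 'b', reset
Bit 6: prefix='0' -> emit 'g', reset

Answer: 4 b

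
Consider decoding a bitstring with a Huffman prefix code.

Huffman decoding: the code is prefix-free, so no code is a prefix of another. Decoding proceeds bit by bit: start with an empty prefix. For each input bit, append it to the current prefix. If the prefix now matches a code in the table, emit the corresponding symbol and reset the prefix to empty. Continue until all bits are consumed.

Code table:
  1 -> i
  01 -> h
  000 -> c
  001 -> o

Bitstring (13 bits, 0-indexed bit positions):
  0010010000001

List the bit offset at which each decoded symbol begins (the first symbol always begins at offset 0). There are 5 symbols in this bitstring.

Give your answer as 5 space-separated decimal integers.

Bit 0: prefix='0' (no match yet)
Bit 1: prefix='00' (no match yet)
Bit 2: prefix='001' -> emit 'o', reset
Bit 3: prefix='0' (no match yet)
Bit 4: prefix='00' (no match yet)
Bit 5: prefix='001' -> emit 'o', reset
Bit 6: prefix='0' (no match yet)
Bit 7: prefix='00' (no match yet)
Bit 8: prefix='000' -> emit 'c', reset
Bit 9: prefix='0' (no match yet)
Bit 10: prefix='00' (no match yet)
Bit 11: prefix='000' -> emit 'c', reset
Bit 12: prefix='1' -> emit 'i', reset

Answer: 0 3 6 9 12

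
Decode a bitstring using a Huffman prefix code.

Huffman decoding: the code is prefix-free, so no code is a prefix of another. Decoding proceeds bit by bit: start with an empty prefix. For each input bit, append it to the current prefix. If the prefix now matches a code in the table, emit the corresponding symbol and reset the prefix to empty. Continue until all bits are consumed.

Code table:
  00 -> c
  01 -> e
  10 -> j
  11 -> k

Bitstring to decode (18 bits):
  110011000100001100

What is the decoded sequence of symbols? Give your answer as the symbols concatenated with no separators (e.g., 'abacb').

Bit 0: prefix='1' (no match yet)
Bit 1: prefix='11' -> emit 'k', reset
Bit 2: prefix='0' (no match yet)
Bit 3: prefix='00' -> emit 'c', reset
Bit 4: prefix='1' (no match yet)
Bit 5: prefix='11' -> emit 'k', reset
Bit 6: prefix='0' (no match yet)
Bit 7: prefix='00' -> emit 'c', reset
Bit 8: prefix='0' (no match yet)
Bit 9: prefix='01' -> emit 'e', reset
Bit 10: prefix='0' (no match yet)
Bit 11: prefix='00' -> emit 'c', reset
Bit 12: prefix='0' (no match yet)
Bit 13: prefix='00' -> emit 'c', reset
Bit 14: prefix='1' (no match yet)
Bit 15: prefix='11' -> emit 'k', reset
Bit 16: prefix='0' (no match yet)
Bit 17: prefix='00' -> emit 'c', reset

Answer: kckcecckc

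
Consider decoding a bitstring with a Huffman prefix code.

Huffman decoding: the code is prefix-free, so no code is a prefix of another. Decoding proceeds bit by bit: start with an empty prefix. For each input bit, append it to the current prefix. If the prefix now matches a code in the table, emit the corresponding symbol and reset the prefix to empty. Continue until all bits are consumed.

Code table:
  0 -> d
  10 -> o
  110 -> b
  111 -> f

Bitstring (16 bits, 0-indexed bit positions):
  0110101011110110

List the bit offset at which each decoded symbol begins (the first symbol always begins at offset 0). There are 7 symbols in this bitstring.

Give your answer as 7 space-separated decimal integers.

Answer: 0 1 4 6 8 11 13

Derivation:
Bit 0: prefix='0' -> emit 'd', reset
Bit 1: prefix='1' (no match yet)
Bit 2: prefix='11' (no match yet)
Bit 3: prefix='110' -> emit 'b', reset
Bit 4: prefix='1' (no match yet)
Bit 5: prefix='10' -> emit 'o', reset
Bit 6: prefix='1' (no match yet)
Bit 7: prefix='10' -> emit 'o', reset
Bit 8: prefix='1' (no match yet)
Bit 9: prefix='11' (no match yet)
Bit 10: prefix='111' -> emit 'f', reset
Bit 11: prefix='1' (no match yet)
Bit 12: prefix='10' -> emit 'o', reset
Bit 13: prefix='1' (no match yet)
Bit 14: prefix='11' (no match yet)
Bit 15: prefix='110' -> emit 'b', reset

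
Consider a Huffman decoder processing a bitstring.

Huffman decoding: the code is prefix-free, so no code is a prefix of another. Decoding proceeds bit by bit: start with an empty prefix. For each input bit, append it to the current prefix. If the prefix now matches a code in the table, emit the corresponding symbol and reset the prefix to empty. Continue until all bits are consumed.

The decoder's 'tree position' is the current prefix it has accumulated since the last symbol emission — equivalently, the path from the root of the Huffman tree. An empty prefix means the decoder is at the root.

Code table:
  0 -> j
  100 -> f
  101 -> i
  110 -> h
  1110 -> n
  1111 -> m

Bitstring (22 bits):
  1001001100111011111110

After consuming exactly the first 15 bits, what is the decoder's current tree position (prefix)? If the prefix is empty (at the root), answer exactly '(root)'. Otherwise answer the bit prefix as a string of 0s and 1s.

Answer: 1

Derivation:
Bit 0: prefix='1' (no match yet)
Bit 1: prefix='10' (no match yet)
Bit 2: prefix='100' -> emit 'f', reset
Bit 3: prefix='1' (no match yet)
Bit 4: prefix='10' (no match yet)
Bit 5: prefix='100' -> emit 'f', reset
Bit 6: prefix='1' (no match yet)
Bit 7: prefix='11' (no match yet)
Bit 8: prefix='110' -> emit 'h', reset
Bit 9: prefix='0' -> emit 'j', reset
Bit 10: prefix='1' (no match yet)
Bit 11: prefix='11' (no match yet)
Bit 12: prefix='111' (no match yet)
Bit 13: prefix='1110' -> emit 'n', reset
Bit 14: prefix='1' (no match yet)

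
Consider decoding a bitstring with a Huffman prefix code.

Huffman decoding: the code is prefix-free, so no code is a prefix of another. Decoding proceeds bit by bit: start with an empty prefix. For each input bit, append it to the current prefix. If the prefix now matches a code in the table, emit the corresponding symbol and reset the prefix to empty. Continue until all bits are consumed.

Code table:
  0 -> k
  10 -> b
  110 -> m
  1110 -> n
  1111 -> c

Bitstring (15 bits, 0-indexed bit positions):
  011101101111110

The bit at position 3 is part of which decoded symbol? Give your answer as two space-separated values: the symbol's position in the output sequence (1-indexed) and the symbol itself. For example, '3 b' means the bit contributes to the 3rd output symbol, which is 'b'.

Bit 0: prefix='0' -> emit 'k', reset
Bit 1: prefix='1' (no match yet)
Bit 2: prefix='11' (no match yet)
Bit 3: prefix='111' (no match yet)
Bit 4: prefix='1110' -> emit 'n', reset
Bit 5: prefix='1' (no match yet)
Bit 6: prefix='11' (no match yet)
Bit 7: prefix='110' -> emit 'm', reset

Answer: 2 n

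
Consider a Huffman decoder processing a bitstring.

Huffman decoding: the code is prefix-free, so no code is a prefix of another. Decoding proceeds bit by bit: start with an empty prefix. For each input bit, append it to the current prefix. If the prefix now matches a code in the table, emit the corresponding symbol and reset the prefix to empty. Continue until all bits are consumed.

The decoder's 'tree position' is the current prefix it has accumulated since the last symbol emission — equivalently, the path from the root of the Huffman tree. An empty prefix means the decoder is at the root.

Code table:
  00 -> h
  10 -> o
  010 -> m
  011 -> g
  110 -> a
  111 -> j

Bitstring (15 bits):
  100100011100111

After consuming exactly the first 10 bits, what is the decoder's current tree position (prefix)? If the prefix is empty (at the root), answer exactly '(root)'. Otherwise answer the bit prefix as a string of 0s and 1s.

Answer: (root)

Derivation:
Bit 0: prefix='1' (no match yet)
Bit 1: prefix='10' -> emit 'o', reset
Bit 2: prefix='0' (no match yet)
Bit 3: prefix='01' (no match yet)
Bit 4: prefix='010' -> emit 'm', reset
Bit 5: prefix='0' (no match yet)
Bit 6: prefix='00' -> emit 'h', reset
Bit 7: prefix='1' (no match yet)
Bit 8: prefix='11' (no match yet)
Bit 9: prefix='111' -> emit 'j', reset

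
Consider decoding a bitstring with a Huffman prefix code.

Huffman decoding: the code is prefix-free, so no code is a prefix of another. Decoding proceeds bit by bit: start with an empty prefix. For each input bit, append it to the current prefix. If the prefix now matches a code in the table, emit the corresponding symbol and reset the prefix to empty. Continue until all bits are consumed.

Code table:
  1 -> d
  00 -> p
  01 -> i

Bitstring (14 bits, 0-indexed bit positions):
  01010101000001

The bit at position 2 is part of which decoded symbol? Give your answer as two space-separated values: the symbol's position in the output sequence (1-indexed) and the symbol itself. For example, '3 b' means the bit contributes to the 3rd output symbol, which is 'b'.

Bit 0: prefix='0' (no match yet)
Bit 1: prefix='01' -> emit 'i', reset
Bit 2: prefix='0' (no match yet)
Bit 3: prefix='01' -> emit 'i', reset
Bit 4: prefix='0' (no match yet)
Bit 5: prefix='01' -> emit 'i', reset
Bit 6: prefix='0' (no match yet)

Answer: 2 i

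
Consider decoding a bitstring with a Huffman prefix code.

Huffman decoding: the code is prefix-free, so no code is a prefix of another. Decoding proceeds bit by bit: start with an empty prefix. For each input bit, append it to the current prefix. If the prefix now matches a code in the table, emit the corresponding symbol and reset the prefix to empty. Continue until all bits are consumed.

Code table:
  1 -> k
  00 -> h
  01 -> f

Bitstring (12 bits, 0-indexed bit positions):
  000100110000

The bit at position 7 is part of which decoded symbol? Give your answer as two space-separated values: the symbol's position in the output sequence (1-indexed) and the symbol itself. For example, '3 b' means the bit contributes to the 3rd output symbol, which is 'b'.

Bit 0: prefix='0' (no match yet)
Bit 1: prefix='00' -> emit 'h', reset
Bit 2: prefix='0' (no match yet)
Bit 3: prefix='01' -> emit 'f', reset
Bit 4: prefix='0' (no match yet)
Bit 5: prefix='00' -> emit 'h', reset
Bit 6: prefix='1' -> emit 'k', reset
Bit 7: prefix='1' -> emit 'k', reset
Bit 8: prefix='0' (no match yet)
Bit 9: prefix='00' -> emit 'h', reset
Bit 10: prefix='0' (no match yet)
Bit 11: prefix='00' -> emit 'h', reset

Answer: 5 k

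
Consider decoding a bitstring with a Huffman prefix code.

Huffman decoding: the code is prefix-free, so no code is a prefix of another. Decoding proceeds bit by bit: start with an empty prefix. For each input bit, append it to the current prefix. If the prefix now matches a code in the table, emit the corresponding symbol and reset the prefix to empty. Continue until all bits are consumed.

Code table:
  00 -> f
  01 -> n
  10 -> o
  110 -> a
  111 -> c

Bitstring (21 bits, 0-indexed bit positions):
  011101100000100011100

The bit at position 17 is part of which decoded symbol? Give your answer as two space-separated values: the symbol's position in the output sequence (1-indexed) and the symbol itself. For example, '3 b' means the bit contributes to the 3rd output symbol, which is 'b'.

Bit 0: prefix='0' (no match yet)
Bit 1: prefix='01' -> emit 'n', reset
Bit 2: prefix='1' (no match yet)
Bit 3: prefix='11' (no match yet)
Bit 4: prefix='110' -> emit 'a', reset
Bit 5: prefix='1' (no match yet)
Bit 6: prefix='11' (no match yet)
Bit 7: prefix='110' -> emit 'a', reset
Bit 8: prefix='0' (no match yet)
Bit 9: prefix='00' -> emit 'f', reset
Bit 10: prefix='0' (no match yet)
Bit 11: prefix='00' -> emit 'f', reset
Bit 12: prefix='1' (no match yet)
Bit 13: prefix='10' -> emit 'o', reset
Bit 14: prefix='0' (no match yet)
Bit 15: prefix='00' -> emit 'f', reset
Bit 16: prefix='1' (no match yet)
Bit 17: prefix='11' (no match yet)
Bit 18: prefix='111' -> emit 'c', reset
Bit 19: prefix='0' (no match yet)
Bit 20: prefix='00' -> emit 'f', reset

Answer: 8 c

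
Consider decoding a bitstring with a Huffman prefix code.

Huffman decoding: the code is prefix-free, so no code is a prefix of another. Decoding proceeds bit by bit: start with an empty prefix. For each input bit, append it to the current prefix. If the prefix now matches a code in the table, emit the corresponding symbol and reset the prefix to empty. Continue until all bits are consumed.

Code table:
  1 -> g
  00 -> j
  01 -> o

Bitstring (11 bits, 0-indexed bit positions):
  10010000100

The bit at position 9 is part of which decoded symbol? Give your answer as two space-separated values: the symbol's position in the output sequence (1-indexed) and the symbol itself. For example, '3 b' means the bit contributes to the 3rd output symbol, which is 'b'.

Answer: 7 j

Derivation:
Bit 0: prefix='1' -> emit 'g', reset
Bit 1: prefix='0' (no match yet)
Bit 2: prefix='00' -> emit 'j', reset
Bit 3: prefix='1' -> emit 'g', reset
Bit 4: prefix='0' (no match yet)
Bit 5: prefix='00' -> emit 'j', reset
Bit 6: prefix='0' (no match yet)
Bit 7: prefix='00' -> emit 'j', reset
Bit 8: prefix='1' -> emit 'g', reset
Bit 9: prefix='0' (no match yet)
Bit 10: prefix='00' -> emit 'j', reset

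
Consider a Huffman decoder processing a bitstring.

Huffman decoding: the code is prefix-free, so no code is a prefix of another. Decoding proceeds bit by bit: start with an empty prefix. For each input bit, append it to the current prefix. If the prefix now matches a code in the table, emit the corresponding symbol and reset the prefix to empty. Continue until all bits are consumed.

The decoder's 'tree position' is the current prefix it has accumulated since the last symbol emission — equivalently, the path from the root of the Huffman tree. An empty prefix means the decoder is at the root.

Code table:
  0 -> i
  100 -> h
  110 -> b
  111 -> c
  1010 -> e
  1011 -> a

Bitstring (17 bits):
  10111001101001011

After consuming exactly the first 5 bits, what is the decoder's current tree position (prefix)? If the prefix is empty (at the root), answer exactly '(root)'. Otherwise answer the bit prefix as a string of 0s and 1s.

Answer: 1

Derivation:
Bit 0: prefix='1' (no match yet)
Bit 1: prefix='10' (no match yet)
Bit 2: prefix='101' (no match yet)
Bit 3: prefix='1011' -> emit 'a', reset
Bit 4: prefix='1' (no match yet)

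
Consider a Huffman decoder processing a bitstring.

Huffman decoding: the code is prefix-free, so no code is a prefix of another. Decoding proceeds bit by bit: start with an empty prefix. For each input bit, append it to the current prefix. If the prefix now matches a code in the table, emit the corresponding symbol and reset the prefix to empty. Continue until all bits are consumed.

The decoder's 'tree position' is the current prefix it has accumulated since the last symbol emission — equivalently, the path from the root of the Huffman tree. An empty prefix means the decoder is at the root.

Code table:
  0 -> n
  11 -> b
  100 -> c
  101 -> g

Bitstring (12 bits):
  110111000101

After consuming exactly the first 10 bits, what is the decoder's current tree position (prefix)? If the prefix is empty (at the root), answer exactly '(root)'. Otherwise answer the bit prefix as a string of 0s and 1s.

Bit 0: prefix='1' (no match yet)
Bit 1: prefix='11' -> emit 'b', reset
Bit 2: prefix='0' -> emit 'n', reset
Bit 3: prefix='1' (no match yet)
Bit 4: prefix='11' -> emit 'b', reset
Bit 5: prefix='1' (no match yet)
Bit 6: prefix='10' (no match yet)
Bit 7: prefix='100' -> emit 'c', reset
Bit 8: prefix='0' -> emit 'n', reset
Bit 9: prefix='1' (no match yet)

Answer: 1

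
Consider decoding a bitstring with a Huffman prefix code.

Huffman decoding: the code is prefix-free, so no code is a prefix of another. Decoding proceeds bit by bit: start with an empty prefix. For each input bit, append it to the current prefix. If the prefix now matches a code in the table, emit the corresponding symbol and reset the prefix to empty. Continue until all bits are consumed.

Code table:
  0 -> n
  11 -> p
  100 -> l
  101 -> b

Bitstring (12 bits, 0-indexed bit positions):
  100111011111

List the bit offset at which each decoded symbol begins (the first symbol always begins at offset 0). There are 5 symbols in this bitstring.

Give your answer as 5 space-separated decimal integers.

Bit 0: prefix='1' (no match yet)
Bit 1: prefix='10' (no match yet)
Bit 2: prefix='100' -> emit 'l', reset
Bit 3: prefix='1' (no match yet)
Bit 4: prefix='11' -> emit 'p', reset
Bit 5: prefix='1' (no match yet)
Bit 6: prefix='10' (no match yet)
Bit 7: prefix='101' -> emit 'b', reset
Bit 8: prefix='1' (no match yet)
Bit 9: prefix='11' -> emit 'p', reset
Bit 10: prefix='1' (no match yet)
Bit 11: prefix='11' -> emit 'p', reset

Answer: 0 3 5 8 10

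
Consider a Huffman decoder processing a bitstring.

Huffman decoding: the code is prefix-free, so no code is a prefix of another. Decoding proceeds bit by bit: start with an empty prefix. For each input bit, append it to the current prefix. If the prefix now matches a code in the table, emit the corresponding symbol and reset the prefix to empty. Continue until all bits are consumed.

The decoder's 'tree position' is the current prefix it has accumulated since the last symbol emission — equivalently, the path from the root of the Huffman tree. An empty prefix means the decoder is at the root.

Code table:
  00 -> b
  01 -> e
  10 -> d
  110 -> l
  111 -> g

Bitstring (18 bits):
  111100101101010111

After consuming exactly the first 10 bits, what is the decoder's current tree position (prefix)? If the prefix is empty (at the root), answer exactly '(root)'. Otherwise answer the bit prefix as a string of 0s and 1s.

Answer: 1

Derivation:
Bit 0: prefix='1' (no match yet)
Bit 1: prefix='11' (no match yet)
Bit 2: prefix='111' -> emit 'g', reset
Bit 3: prefix='1' (no match yet)
Bit 4: prefix='10' -> emit 'd', reset
Bit 5: prefix='0' (no match yet)
Bit 6: prefix='01' -> emit 'e', reset
Bit 7: prefix='0' (no match yet)
Bit 8: prefix='01' -> emit 'e', reset
Bit 9: prefix='1' (no match yet)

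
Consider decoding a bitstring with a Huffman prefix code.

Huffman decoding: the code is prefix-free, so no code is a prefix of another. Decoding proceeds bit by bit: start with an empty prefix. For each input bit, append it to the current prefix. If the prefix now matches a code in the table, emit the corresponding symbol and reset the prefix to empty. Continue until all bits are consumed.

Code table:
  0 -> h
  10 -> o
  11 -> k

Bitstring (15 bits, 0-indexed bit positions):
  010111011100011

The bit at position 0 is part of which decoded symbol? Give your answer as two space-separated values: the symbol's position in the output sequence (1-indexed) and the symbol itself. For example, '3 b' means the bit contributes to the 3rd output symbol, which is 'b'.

Bit 0: prefix='0' -> emit 'h', reset
Bit 1: prefix='1' (no match yet)
Bit 2: prefix='10' -> emit 'o', reset
Bit 3: prefix='1' (no match yet)
Bit 4: prefix='11' -> emit 'k', reset

Answer: 1 h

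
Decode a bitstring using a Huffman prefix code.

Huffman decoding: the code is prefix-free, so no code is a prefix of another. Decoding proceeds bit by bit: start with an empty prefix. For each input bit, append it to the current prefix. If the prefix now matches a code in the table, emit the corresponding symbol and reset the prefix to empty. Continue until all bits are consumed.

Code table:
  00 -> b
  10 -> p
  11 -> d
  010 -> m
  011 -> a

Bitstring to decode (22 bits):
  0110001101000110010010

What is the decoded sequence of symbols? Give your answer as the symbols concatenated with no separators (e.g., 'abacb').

Bit 0: prefix='0' (no match yet)
Bit 1: prefix='01' (no match yet)
Bit 2: prefix='011' -> emit 'a', reset
Bit 3: prefix='0' (no match yet)
Bit 4: prefix='00' -> emit 'b', reset
Bit 5: prefix='0' (no match yet)
Bit 6: prefix='01' (no match yet)
Bit 7: prefix='011' -> emit 'a', reset
Bit 8: prefix='0' (no match yet)
Bit 9: prefix='01' (no match yet)
Bit 10: prefix='010' -> emit 'm', reset
Bit 11: prefix='0' (no match yet)
Bit 12: prefix='00' -> emit 'b', reset
Bit 13: prefix='1' (no match yet)
Bit 14: prefix='11' -> emit 'd', reset
Bit 15: prefix='0' (no match yet)
Bit 16: prefix='00' -> emit 'b', reset
Bit 17: prefix='1' (no match yet)
Bit 18: prefix='10' -> emit 'p', reset
Bit 19: prefix='0' (no match yet)
Bit 20: prefix='01' (no match yet)
Bit 21: prefix='010' -> emit 'm', reset

Answer: abambdbpm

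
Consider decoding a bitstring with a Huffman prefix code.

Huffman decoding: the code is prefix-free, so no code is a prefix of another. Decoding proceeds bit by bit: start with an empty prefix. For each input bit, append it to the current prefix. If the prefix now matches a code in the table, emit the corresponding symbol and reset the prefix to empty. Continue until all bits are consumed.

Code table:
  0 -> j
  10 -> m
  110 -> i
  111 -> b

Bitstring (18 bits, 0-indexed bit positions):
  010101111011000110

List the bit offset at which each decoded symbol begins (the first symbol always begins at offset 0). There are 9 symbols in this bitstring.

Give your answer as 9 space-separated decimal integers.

Bit 0: prefix='0' -> emit 'j', reset
Bit 1: prefix='1' (no match yet)
Bit 2: prefix='10' -> emit 'm', reset
Bit 3: prefix='1' (no match yet)
Bit 4: prefix='10' -> emit 'm', reset
Bit 5: prefix='1' (no match yet)
Bit 6: prefix='11' (no match yet)
Bit 7: prefix='111' -> emit 'b', reset
Bit 8: prefix='1' (no match yet)
Bit 9: prefix='10' -> emit 'm', reset
Bit 10: prefix='1' (no match yet)
Bit 11: prefix='11' (no match yet)
Bit 12: prefix='110' -> emit 'i', reset
Bit 13: prefix='0' -> emit 'j', reset
Bit 14: prefix='0' -> emit 'j', reset
Bit 15: prefix='1' (no match yet)
Bit 16: prefix='11' (no match yet)
Bit 17: prefix='110' -> emit 'i', reset

Answer: 0 1 3 5 8 10 13 14 15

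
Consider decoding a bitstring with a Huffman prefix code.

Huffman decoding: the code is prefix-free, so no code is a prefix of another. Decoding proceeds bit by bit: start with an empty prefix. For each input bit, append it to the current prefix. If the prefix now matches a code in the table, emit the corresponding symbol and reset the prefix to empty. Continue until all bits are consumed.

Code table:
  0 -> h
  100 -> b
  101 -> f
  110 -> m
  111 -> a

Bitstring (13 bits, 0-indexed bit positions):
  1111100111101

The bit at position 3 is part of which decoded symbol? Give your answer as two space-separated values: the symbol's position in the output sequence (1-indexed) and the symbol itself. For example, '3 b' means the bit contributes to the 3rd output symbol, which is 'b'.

Bit 0: prefix='1' (no match yet)
Bit 1: prefix='11' (no match yet)
Bit 2: prefix='111' -> emit 'a', reset
Bit 3: prefix='1' (no match yet)
Bit 4: prefix='11' (no match yet)
Bit 5: prefix='110' -> emit 'm', reset
Bit 6: prefix='0' -> emit 'h', reset
Bit 7: prefix='1' (no match yet)

Answer: 2 m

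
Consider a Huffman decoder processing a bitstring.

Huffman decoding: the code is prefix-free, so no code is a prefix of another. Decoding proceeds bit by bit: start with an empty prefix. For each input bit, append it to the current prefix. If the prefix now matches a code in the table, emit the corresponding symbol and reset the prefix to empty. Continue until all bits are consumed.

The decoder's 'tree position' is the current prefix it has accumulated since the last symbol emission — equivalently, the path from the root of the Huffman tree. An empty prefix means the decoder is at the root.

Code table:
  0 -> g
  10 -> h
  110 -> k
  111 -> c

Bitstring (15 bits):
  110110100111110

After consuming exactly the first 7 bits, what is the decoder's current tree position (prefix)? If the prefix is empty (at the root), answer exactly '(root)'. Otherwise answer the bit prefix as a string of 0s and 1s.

Bit 0: prefix='1' (no match yet)
Bit 1: prefix='11' (no match yet)
Bit 2: prefix='110' -> emit 'k', reset
Bit 3: prefix='1' (no match yet)
Bit 4: prefix='11' (no match yet)
Bit 5: prefix='110' -> emit 'k', reset
Bit 6: prefix='1' (no match yet)

Answer: 1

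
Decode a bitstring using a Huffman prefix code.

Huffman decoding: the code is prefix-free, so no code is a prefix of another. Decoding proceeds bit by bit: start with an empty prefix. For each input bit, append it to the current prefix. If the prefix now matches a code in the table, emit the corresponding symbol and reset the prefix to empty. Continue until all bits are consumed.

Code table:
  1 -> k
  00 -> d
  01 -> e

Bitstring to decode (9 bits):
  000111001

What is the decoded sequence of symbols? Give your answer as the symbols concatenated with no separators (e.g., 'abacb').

Bit 0: prefix='0' (no match yet)
Bit 1: prefix='00' -> emit 'd', reset
Bit 2: prefix='0' (no match yet)
Bit 3: prefix='01' -> emit 'e', reset
Bit 4: prefix='1' -> emit 'k', reset
Bit 5: prefix='1' -> emit 'k', reset
Bit 6: prefix='0' (no match yet)
Bit 7: prefix='00' -> emit 'd', reset
Bit 8: prefix='1' -> emit 'k', reset

Answer: dekkdk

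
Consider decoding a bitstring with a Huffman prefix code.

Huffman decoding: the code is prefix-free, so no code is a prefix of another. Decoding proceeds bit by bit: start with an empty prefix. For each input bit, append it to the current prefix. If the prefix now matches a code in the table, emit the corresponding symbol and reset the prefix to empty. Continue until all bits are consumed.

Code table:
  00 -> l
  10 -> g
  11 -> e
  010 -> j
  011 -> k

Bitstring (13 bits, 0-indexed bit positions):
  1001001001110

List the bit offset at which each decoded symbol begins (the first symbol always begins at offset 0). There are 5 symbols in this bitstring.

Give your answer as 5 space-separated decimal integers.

Bit 0: prefix='1' (no match yet)
Bit 1: prefix='10' -> emit 'g', reset
Bit 2: prefix='0' (no match yet)
Bit 3: prefix='01' (no match yet)
Bit 4: prefix='010' -> emit 'j', reset
Bit 5: prefix='0' (no match yet)
Bit 6: prefix='01' (no match yet)
Bit 7: prefix='010' -> emit 'j', reset
Bit 8: prefix='0' (no match yet)
Bit 9: prefix='01' (no match yet)
Bit 10: prefix='011' -> emit 'k', reset
Bit 11: prefix='1' (no match yet)
Bit 12: prefix='10' -> emit 'g', reset

Answer: 0 2 5 8 11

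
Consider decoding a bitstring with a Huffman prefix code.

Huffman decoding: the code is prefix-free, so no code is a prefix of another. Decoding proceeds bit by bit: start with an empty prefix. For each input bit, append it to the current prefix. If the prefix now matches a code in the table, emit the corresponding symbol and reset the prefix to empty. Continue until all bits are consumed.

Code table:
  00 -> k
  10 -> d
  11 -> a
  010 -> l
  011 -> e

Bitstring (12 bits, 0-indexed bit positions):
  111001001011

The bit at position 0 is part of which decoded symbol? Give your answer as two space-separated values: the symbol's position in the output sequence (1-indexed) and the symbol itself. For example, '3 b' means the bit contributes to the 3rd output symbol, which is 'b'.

Answer: 1 a

Derivation:
Bit 0: prefix='1' (no match yet)
Bit 1: prefix='11' -> emit 'a', reset
Bit 2: prefix='1' (no match yet)
Bit 3: prefix='10' -> emit 'd', reset
Bit 4: prefix='0' (no match yet)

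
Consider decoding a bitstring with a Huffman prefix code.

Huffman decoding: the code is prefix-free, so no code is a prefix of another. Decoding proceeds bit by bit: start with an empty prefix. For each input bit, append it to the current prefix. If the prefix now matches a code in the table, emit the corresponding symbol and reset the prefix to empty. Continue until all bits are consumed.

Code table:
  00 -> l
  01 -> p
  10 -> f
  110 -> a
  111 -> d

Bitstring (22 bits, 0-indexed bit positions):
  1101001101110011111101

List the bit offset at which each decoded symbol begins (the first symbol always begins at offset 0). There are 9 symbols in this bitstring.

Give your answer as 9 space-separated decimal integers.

Bit 0: prefix='1' (no match yet)
Bit 1: prefix='11' (no match yet)
Bit 2: prefix='110' -> emit 'a', reset
Bit 3: prefix='1' (no match yet)
Bit 4: prefix='10' -> emit 'f', reset
Bit 5: prefix='0' (no match yet)
Bit 6: prefix='01' -> emit 'p', reset
Bit 7: prefix='1' (no match yet)
Bit 8: prefix='10' -> emit 'f', reset
Bit 9: prefix='1' (no match yet)
Bit 10: prefix='11' (no match yet)
Bit 11: prefix='111' -> emit 'd', reset
Bit 12: prefix='0' (no match yet)
Bit 13: prefix='00' -> emit 'l', reset
Bit 14: prefix='1' (no match yet)
Bit 15: prefix='11' (no match yet)
Bit 16: prefix='111' -> emit 'd', reset
Bit 17: prefix='1' (no match yet)
Bit 18: prefix='11' (no match yet)
Bit 19: prefix='111' -> emit 'd', reset
Bit 20: prefix='0' (no match yet)
Bit 21: prefix='01' -> emit 'p', reset

Answer: 0 3 5 7 9 12 14 17 20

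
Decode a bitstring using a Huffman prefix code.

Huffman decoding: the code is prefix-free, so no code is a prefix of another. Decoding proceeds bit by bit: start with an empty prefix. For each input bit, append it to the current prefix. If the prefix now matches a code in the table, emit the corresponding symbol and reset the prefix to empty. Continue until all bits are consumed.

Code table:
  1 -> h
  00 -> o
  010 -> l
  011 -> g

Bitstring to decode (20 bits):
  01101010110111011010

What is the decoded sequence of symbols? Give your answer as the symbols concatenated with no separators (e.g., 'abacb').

Bit 0: prefix='0' (no match yet)
Bit 1: prefix='01' (no match yet)
Bit 2: prefix='011' -> emit 'g', reset
Bit 3: prefix='0' (no match yet)
Bit 4: prefix='01' (no match yet)
Bit 5: prefix='010' -> emit 'l', reset
Bit 6: prefix='1' -> emit 'h', reset
Bit 7: prefix='0' (no match yet)
Bit 8: prefix='01' (no match yet)
Bit 9: prefix='011' -> emit 'g', reset
Bit 10: prefix='0' (no match yet)
Bit 11: prefix='01' (no match yet)
Bit 12: prefix='011' -> emit 'g', reset
Bit 13: prefix='1' -> emit 'h', reset
Bit 14: prefix='0' (no match yet)
Bit 15: prefix='01' (no match yet)
Bit 16: prefix='011' -> emit 'g', reset
Bit 17: prefix='0' (no match yet)
Bit 18: prefix='01' (no match yet)
Bit 19: prefix='010' -> emit 'l', reset

Answer: glhgghgl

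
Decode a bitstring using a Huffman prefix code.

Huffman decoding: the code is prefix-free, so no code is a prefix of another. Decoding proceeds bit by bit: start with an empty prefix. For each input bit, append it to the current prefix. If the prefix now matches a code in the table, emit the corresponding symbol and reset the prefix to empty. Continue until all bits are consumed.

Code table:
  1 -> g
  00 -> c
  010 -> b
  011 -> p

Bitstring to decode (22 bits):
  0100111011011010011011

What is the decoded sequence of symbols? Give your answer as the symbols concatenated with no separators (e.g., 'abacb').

Answer: bpgppbpp

Derivation:
Bit 0: prefix='0' (no match yet)
Bit 1: prefix='01' (no match yet)
Bit 2: prefix='010' -> emit 'b', reset
Bit 3: prefix='0' (no match yet)
Bit 4: prefix='01' (no match yet)
Bit 5: prefix='011' -> emit 'p', reset
Bit 6: prefix='1' -> emit 'g', reset
Bit 7: prefix='0' (no match yet)
Bit 8: prefix='01' (no match yet)
Bit 9: prefix='011' -> emit 'p', reset
Bit 10: prefix='0' (no match yet)
Bit 11: prefix='01' (no match yet)
Bit 12: prefix='011' -> emit 'p', reset
Bit 13: prefix='0' (no match yet)
Bit 14: prefix='01' (no match yet)
Bit 15: prefix='010' -> emit 'b', reset
Bit 16: prefix='0' (no match yet)
Bit 17: prefix='01' (no match yet)
Bit 18: prefix='011' -> emit 'p', reset
Bit 19: prefix='0' (no match yet)
Bit 20: prefix='01' (no match yet)
Bit 21: prefix='011' -> emit 'p', reset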